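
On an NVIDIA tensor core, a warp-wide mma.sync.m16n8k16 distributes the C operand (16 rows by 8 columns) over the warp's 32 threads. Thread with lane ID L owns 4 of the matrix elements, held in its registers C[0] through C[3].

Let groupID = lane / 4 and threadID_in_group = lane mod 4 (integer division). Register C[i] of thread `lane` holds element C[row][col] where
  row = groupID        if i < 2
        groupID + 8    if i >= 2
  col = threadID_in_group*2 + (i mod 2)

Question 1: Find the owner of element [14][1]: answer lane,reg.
24,3

r=14->g=6,rb=1  c=1->t=0,b0=1
L=6*4+0=24  i=1*2+1=3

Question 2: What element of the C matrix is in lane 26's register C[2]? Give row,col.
26: g=6,t=2
[2] (6+8,2*2+0) = (14,4)

14,4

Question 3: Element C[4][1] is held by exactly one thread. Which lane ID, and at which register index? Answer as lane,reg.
16,1

r:4=>grp=4,rB=0  c:1=>tig=0,lo=1
L=4*4+0=16  i=0*2+1=1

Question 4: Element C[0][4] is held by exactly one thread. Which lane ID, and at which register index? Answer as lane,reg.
r: 0->gid=0,r8=0  c: 4->tid=2,i&1=0
L=0*4+2=2  i=0*2+0=0

2,0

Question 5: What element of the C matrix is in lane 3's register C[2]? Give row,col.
8,6

3: gr=0,th=3
[2] (0+8,3*2+0) = (8,6)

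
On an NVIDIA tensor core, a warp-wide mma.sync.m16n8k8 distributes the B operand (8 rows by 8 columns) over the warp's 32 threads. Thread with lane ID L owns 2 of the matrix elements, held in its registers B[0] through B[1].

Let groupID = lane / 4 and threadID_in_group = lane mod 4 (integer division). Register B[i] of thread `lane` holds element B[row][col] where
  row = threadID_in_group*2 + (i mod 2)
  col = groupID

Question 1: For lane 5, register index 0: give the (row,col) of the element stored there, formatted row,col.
2,1

lane 5: gr=1 (5/4), th=1 (5%4)
i=0: r=1*2+0=2, c=gr=1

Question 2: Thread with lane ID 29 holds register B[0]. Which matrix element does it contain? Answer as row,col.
2,7

lane 29: gid=7 (29/4), tid=1 (29%4)
i=0: r=1*2+0=2, c=gid=7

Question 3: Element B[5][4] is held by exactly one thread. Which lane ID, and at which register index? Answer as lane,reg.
18,1

c=4->g=4  r=5->t=2,b0=1
L=4*4+2=18  i=1=1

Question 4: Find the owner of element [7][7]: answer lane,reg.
31,1

c=7->g=7  r=7->t=3,b0=1
L=7*4+3=31  i=1=1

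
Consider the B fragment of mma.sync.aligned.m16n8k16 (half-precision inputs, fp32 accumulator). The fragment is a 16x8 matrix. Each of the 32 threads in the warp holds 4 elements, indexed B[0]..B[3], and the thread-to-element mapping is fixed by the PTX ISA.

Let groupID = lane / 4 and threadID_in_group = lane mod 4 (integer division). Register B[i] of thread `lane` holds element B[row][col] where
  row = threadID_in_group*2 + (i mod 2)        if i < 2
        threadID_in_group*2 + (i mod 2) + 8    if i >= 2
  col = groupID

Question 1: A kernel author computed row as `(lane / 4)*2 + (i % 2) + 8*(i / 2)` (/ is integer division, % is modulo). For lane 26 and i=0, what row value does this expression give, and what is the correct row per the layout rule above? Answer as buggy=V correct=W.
buggy=12 correct=4

`(lane / 4)*2 + (i % 2) + 8*(i / 2)`[26,0]→12
26: G=6,T=2
[0] (2*2+0+0,6) = (4,6)
row: 12 vs 4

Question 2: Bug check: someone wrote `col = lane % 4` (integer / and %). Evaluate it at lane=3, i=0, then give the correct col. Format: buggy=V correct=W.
`lane % 4`[3,0]->3
3: gid=0,tid=3
[0] (3*2+0+0,0) = (6,0)
col: 3 vs 0

buggy=3 correct=0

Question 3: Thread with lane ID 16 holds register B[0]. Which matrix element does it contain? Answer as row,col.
0,4

16: gid=4,tid=0
[0] (0*2+0+0,4) = (0,4)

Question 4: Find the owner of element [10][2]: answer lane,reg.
c=2⇒gr=2  r=10⇒Rb=1,th=1,odd=0
L=2*4+1=9  i=1*2+0=2

9,2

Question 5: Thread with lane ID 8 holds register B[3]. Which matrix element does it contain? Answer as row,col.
9,2

lane 8→8/4=2, 8 mod 4=0
i=3  r:2·0+1+8→9  c:2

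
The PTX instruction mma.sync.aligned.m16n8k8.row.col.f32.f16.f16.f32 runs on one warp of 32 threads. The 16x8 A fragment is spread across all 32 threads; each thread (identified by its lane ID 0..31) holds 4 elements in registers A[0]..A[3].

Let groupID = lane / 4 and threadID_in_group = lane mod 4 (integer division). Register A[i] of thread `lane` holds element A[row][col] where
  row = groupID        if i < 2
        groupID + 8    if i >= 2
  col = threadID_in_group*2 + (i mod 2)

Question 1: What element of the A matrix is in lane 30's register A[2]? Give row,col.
lane 30→30/4=7, 30 mod 4=2
i=2  r:7+8→15  c:2·2+0→4

15,4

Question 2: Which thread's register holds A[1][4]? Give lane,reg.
r: 1->gid=1,r8=0  c: 4->tid=2,i&1=0
L=1*4+2=6  i=0*2+0=0

6,0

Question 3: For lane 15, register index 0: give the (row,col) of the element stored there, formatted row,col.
L=15=>grp=15>>2=3, tig=15&3=3
[0]=>row 3+0=3  col 3·2+0=6

3,6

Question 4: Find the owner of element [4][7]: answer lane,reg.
19,1

r=4⇒gr=4,Rb=0  c=7⇒th=3,odd=1
L=4*4+3=19  i=0*2+1=1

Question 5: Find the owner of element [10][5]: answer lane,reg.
r=10→G=2,rhi=1  c=5→T=2,p=1
L=2*4+2=10  i=1*2+1=3

10,3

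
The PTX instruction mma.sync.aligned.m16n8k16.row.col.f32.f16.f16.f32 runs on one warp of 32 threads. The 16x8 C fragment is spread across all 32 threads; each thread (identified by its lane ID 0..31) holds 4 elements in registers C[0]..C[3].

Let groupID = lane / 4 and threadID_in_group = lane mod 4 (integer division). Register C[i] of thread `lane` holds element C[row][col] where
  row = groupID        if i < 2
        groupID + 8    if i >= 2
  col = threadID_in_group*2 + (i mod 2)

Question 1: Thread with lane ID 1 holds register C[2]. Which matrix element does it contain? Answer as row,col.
lane 1=>1/4=0, 1 mod 4=1
i=2  r:0+8=>8  c:2·1+0=>2

8,2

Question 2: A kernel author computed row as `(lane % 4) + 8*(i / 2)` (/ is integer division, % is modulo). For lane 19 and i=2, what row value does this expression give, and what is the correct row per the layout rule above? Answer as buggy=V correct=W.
buggy=11 correct=12

`(lane % 4) + 8*(i / 2)`[19,2]->11
L=19->gid=19>>2=4, tid=19&3=3
[2]->row 4+8=12  col 3·2+0=6
row: 11 vs 12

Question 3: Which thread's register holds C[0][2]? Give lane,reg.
1,0

r=0⇒gr=0,Rb=0  c=2⇒th=1,odd=0
L=0*4+1=1  i=0*2+0=0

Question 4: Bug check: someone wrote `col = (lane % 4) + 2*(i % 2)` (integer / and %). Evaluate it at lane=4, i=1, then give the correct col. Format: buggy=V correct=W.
`(lane % 4) + 2*(i % 2)`[4,1]=>2
lane 4: grp=1 (4/4), tig=0 (4%4)
i=1: r=1+0=1, c=0*2+1=1
col: 2 vs 1

buggy=2 correct=1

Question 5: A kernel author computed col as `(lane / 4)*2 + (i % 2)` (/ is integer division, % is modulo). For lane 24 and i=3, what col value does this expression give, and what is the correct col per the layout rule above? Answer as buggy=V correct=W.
`(lane / 4)*2 + (i % 2)`[24,3]->13
lane 24: gid=6 (24/4), tid=0 (24%4)
i=3: r=6+8=14, c=0*2+1=1
col: 13 vs 1

buggy=13 correct=1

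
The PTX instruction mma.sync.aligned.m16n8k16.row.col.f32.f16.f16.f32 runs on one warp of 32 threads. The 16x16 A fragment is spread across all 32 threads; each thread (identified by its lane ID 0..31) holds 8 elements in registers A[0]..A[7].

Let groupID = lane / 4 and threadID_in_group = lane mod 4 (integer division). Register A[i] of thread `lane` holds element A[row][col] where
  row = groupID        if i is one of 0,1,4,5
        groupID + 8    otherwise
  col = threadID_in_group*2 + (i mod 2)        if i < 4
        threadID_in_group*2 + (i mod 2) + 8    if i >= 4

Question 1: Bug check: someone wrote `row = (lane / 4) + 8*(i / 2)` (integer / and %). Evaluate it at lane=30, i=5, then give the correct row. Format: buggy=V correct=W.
buggy=23 correct=7

`(lane / 4) + 8*(i / 2)`[30,5]⇒23
L=30⇒gr=30>>2=7, th=30&3=2
[5]⇒row 7+0=7  col 2·2+1+8=13
row: 23 vs 7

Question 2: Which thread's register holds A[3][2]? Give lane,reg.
13,0

r=3->g=3,rb=0  c=2->cb=0,t=1,b0=0
L=3*4+1=13  i=0*4+0*2+0=0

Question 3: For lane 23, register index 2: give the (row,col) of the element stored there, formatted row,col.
13,6

23: grp=5,tig=3
[2] (5+8,3*2+0+0) = (13,6)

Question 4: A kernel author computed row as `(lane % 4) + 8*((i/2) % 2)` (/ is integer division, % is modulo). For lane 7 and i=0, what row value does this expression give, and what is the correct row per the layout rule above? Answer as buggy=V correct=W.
buggy=3 correct=1

`(lane % 4) + 8*((i/2) % 2)`[7,0]->3
L=7->gid=7>>2=1, tid=7&3=3
[0]->row 1+0=1  col 3·2+0+0=6
row: 3 vs 1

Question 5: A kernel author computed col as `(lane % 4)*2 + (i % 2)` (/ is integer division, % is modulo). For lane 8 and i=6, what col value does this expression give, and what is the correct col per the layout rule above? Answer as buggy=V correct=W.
`(lane % 4)*2 + (i % 2)`[8,6]->0
8: gid=2,tid=0
[6] (2+8,0*2+0+8) = (10,8)
col: 0 vs 8

buggy=0 correct=8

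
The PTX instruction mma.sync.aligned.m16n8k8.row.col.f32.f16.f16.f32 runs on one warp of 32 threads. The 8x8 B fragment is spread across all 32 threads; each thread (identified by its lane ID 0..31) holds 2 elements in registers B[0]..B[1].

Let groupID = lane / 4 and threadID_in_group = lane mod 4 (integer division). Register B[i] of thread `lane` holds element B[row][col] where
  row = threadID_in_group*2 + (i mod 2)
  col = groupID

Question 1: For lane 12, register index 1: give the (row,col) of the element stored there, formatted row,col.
12: G=3,T=0
[1] (0*2+1,3) = (1,3)

1,3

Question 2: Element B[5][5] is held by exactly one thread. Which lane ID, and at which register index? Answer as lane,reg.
c:5=>grp=5  r:5=>tig=2,lo=1
L=5*4+2=22  i=1=1

22,1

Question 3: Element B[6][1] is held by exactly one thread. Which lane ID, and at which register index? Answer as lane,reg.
c=1→G=1  r=6→T=3,p=0
L=1*4+3=7  i=0=0

7,0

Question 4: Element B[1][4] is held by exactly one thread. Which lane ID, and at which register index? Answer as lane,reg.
c=4⇒gr=4  r=1⇒th=0,odd=1
L=4*4+0=16  i=1=1

16,1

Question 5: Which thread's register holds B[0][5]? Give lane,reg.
c=5→G=5  r=0→T=0,p=0
L=5*4+0=20  i=0=0

20,0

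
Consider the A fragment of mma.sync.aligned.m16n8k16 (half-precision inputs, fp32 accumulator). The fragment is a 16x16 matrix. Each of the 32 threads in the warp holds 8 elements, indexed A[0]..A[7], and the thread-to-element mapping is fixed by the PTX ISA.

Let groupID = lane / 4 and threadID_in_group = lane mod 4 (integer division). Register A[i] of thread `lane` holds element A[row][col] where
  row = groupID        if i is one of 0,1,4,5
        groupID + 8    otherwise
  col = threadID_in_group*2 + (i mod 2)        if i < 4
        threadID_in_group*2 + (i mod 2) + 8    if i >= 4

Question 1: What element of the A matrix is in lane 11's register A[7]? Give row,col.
L=11->g=11>>2=2, t=11&3=3
[7]->row 2+8=10  col 3·2+1+8=15

10,15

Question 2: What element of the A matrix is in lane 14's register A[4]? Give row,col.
3,12

lane 14: gr=3 (14/4), th=2 (14%4)
i=4: r=3+0=3, c=2*2+0+8=12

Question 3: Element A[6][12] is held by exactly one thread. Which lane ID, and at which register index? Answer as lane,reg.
26,4

r=6→G=6,rhi=0  c=12→chi=1,T=2,p=0
L=6*4+2=26  i=1*4+0*2+0=4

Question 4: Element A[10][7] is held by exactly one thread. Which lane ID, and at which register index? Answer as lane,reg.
11,3

r: 10->gid=2,r8=1  c: 7->c8=0,tid=3,i&1=1
L=2*4+3=11  i=0*4+1*2+1=3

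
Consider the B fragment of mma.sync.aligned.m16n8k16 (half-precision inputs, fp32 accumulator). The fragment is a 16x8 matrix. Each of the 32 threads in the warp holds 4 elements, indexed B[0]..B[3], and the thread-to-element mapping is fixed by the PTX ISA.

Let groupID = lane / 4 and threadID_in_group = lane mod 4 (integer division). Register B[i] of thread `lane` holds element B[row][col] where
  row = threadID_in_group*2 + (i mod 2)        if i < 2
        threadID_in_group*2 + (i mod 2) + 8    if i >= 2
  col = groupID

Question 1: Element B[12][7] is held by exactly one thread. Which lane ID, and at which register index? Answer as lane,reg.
c=7⇒gr=7  r=12⇒Rb=1,th=2,odd=0
L=7*4+2=30  i=1*2+0=2

30,2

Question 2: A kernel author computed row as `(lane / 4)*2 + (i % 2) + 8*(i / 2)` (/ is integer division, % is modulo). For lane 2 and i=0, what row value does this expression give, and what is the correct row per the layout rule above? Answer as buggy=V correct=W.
`(lane / 4)*2 + (i % 2) + 8*(i / 2)`[2,0]->0
2: gid=0,tid=2
[0] (2*2+0+0,0) = (4,0)
row: 0 vs 4

buggy=0 correct=4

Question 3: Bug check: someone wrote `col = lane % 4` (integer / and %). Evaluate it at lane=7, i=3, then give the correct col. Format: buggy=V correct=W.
buggy=3 correct=1

`lane % 4`[7,3]->3
7: gid=1,tid=3
[3] (3*2+1+8,1) = (15,1)
col: 3 vs 1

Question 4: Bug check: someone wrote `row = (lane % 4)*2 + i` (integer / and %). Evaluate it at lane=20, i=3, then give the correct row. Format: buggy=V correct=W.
buggy=3 correct=9

`(lane % 4)*2 + i`[20,3]=>3
20: grp=5,tig=0
[3] (0*2+1+8,5) = (9,5)
row: 3 vs 9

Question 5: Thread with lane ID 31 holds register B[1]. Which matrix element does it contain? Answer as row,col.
31: g=7,t=3
[1] (3*2+1+0,7) = (7,7)

7,7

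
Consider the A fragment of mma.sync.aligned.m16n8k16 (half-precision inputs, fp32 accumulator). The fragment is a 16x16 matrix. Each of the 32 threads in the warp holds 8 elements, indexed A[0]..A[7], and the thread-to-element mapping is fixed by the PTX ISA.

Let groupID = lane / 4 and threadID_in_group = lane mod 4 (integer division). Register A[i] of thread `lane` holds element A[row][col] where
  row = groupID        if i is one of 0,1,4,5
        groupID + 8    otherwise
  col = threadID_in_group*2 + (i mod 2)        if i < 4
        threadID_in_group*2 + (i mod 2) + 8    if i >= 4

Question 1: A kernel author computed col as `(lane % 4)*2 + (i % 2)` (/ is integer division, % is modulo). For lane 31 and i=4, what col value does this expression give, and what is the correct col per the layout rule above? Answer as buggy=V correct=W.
`(lane % 4)*2 + (i % 2)`[31,4]->6
31: gid=7,tid=3
[4] (7+0,3*2+0+8) = (7,14)
col: 6 vs 14

buggy=6 correct=14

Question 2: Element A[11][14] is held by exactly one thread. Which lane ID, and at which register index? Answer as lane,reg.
r=11⇒gr=3,Rb=1  c=14⇒Cb=1,th=3,odd=0
L=3*4+3=15  i=1*4+1*2+0=6

15,6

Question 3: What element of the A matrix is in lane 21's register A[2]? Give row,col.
L=21⇒gr=21>>2=5, th=21&3=1
[2]⇒row 5+8=13  col 1·2+0+0=2

13,2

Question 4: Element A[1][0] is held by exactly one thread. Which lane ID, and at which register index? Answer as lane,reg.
r=1⇒gr=1,Rb=0  c=0⇒Cb=0,th=0,odd=0
L=1*4+0=4  i=0*4+0*2+0=0

4,0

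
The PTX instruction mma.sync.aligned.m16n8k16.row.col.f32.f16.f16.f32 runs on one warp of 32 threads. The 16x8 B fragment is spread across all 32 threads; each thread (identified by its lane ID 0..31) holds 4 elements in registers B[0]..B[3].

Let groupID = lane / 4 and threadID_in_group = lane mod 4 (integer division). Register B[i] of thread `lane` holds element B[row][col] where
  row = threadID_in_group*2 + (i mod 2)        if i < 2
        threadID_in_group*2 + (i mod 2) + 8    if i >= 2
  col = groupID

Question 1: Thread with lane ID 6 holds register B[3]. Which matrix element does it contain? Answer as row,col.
lane 6: gr=1 (6/4), th=2 (6%4)
i=3: r=2*2+1+8=13, c=gr=1

13,1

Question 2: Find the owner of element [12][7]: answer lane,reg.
30,2

c=7⇒gr=7  r=12⇒Rb=1,th=2,odd=0
L=7*4+2=30  i=1*2+0=2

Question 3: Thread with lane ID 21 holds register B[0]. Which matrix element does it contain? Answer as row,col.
lane 21: g=5 (21/4), t=1 (21%4)
i=0: r=1*2+0+0=2, c=g=5

2,5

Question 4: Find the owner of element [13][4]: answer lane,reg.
c=4⇒gr=4  r=13⇒Rb=1,th=2,odd=1
L=4*4+2=18  i=1*2+1=3

18,3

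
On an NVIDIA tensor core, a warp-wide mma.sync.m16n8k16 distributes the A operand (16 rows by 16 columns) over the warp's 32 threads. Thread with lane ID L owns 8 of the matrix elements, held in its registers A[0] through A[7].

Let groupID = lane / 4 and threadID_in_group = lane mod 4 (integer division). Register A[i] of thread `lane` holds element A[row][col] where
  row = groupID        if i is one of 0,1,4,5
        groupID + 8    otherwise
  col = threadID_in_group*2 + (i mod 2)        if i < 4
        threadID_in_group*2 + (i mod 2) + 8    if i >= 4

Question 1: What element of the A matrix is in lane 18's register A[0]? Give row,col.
4,4

lane 18: grp=4 (18/4), tig=2 (18%4)
i=0: r=4+0=4, c=2*2+0+0=4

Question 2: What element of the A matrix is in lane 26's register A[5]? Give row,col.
6,13

26: gid=6,tid=2
[5] (6+0,2*2+1+8) = (6,13)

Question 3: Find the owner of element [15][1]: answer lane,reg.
r:15=>grp=7,rB=1  c:1=>cB=0,tig=0,lo=1
L=7*4+0=28  i=0*4+1*2+1=3

28,3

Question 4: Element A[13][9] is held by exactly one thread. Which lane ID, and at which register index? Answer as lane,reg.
r=13->g=5,rb=1  c=9->cb=1,t=0,b0=1
L=5*4+0=20  i=1*4+1*2+1=7

20,7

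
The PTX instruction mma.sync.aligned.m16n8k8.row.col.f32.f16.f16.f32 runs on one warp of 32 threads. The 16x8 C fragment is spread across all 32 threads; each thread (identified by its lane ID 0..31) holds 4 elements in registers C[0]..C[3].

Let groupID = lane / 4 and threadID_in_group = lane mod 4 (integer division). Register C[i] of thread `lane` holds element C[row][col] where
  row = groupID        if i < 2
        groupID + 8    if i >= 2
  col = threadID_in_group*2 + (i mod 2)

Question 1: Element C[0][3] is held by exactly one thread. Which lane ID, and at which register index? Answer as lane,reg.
1,1

r=0⇒gr=0,Rb=0  c=3⇒th=1,odd=1
L=0*4+1=1  i=0*2+1=1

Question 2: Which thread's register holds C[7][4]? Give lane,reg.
30,0

r=7→G=7,rhi=0  c=4→T=2,p=0
L=7*4+2=30  i=0*2+0=0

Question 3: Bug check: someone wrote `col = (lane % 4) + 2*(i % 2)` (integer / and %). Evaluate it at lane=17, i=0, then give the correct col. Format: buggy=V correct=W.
`(lane % 4) + 2*(i % 2)`[17,0]->1
17: gid=4,tid=1
[0] (4+0,1*2+0) = (4,2)
col: 1 vs 2

buggy=1 correct=2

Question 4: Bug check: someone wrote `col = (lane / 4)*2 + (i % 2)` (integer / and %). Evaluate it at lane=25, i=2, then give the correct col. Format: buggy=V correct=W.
buggy=12 correct=2

`(lane / 4)*2 + (i % 2)`[25,2]->12
lane 25->25/4=6, 25 mod 4=1
i=2  r:6+8->14  c:2·1+0->2
col: 12 vs 2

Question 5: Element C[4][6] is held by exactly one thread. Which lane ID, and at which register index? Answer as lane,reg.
19,0

r: 4->gid=4,r8=0  c: 6->tid=3,i&1=0
L=4*4+3=19  i=0*2+0=0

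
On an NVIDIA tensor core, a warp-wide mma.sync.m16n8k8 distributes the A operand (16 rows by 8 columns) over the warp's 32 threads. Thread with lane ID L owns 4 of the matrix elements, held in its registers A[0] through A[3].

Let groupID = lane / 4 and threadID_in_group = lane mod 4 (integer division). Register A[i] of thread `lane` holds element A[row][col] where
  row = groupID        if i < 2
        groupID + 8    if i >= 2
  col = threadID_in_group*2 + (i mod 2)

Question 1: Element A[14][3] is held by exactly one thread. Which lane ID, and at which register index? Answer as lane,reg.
25,3

r: 14->gid=6,r8=1  c: 3->tid=1,i&1=1
L=6*4+1=25  i=1*2+1=3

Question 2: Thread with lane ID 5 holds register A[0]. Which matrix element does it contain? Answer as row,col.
1,2

lane 5: g=1 (5/4), t=1 (5%4)
i=0: r=1+0=1, c=1*2+0=2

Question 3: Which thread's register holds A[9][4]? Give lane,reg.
6,2

r: 9->gid=1,r8=1  c: 4->tid=2,i&1=0
L=1*4+2=6  i=1*2+0=2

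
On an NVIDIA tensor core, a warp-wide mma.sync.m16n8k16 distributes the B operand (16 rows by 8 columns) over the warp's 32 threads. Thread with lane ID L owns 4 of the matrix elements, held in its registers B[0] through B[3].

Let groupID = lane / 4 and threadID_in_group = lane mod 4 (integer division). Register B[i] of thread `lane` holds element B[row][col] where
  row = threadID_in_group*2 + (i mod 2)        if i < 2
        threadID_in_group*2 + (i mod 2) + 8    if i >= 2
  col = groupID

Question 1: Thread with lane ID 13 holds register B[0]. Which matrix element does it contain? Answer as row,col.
lane 13=>13/4=3, 13 mod 4=1
i=0  r:2·1+0+0=>2  c:3

2,3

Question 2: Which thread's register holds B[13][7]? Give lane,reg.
c=7->g=7  r=13->rb=1,t=2,b0=1
L=7*4+2=30  i=1*2+1=3

30,3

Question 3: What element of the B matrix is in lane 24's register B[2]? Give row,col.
24: grp=6,tig=0
[2] (0*2+0+8,6) = (8,6)

8,6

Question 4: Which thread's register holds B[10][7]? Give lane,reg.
29,2

c: 7->gid=7  r: 10->r8=1,tid=1,i&1=0
L=7*4+1=29  i=1*2+0=2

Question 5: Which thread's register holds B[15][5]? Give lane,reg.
c=5→G=5  r=15→rhi=1,T=3,p=1
L=5*4+3=23  i=1*2+1=3

23,3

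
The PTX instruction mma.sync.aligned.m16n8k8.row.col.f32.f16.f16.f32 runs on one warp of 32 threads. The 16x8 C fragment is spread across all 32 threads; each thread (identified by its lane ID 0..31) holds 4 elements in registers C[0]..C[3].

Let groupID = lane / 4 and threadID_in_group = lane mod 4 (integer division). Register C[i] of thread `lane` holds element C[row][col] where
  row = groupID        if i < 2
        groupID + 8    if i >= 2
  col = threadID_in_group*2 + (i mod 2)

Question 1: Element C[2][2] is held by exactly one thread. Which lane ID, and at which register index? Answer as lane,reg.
r:2=>grp=2,rB=0  c:2=>tig=1,lo=0
L=2*4+1=9  i=0*2+0=0

9,0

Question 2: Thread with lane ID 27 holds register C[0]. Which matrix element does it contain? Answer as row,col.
6,6

lane 27: grp=6 (27/4), tig=3 (27%4)
i=0: r=6+0=6, c=3*2+0=6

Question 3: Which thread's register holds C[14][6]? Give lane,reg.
27,2

r=14->g=6,rb=1  c=6->t=3,b0=0
L=6*4+3=27  i=1*2+0=2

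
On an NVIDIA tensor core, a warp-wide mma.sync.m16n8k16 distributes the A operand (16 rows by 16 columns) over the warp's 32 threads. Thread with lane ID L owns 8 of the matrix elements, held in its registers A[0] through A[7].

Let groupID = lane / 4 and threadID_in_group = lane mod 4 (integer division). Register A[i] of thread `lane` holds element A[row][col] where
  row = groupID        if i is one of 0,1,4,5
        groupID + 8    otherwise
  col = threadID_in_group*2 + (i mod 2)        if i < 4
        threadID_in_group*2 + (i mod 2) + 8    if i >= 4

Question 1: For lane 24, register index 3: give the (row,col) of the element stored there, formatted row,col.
lane 24: gr=6 (24/4), th=0 (24%4)
i=3: r=6+8=14, c=0*2+1+0=1

14,1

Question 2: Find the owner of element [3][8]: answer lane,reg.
12,4

r=3⇒gr=3,Rb=0  c=8⇒Cb=1,th=0,odd=0
L=3*4+0=12  i=1*4+0*2+0=4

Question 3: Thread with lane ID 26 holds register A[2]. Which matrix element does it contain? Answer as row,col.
26: grp=6,tig=2
[2] (6+8,2*2+0+0) = (14,4)

14,4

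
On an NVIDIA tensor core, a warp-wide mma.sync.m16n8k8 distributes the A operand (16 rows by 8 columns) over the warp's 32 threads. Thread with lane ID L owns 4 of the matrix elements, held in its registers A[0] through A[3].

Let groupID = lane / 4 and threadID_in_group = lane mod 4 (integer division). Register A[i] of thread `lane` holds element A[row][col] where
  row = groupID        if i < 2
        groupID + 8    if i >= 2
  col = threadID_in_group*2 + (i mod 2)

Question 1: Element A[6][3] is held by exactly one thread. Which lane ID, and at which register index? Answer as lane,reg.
r=6⇒gr=6,Rb=0  c=3⇒th=1,odd=1
L=6*4+1=25  i=0*2+1=1

25,1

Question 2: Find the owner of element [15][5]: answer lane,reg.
r=15->g=7,rb=1  c=5->t=2,b0=1
L=7*4+2=30  i=1*2+1=3

30,3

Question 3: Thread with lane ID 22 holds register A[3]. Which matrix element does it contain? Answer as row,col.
13,5

lane 22->22/4=5, 22 mod 4=2
i=3  r:5+8->13  c:2·2+1->5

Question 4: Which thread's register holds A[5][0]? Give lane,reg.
20,0

r=5⇒gr=5,Rb=0  c=0⇒th=0,odd=0
L=5*4+0=20  i=0*2+0=0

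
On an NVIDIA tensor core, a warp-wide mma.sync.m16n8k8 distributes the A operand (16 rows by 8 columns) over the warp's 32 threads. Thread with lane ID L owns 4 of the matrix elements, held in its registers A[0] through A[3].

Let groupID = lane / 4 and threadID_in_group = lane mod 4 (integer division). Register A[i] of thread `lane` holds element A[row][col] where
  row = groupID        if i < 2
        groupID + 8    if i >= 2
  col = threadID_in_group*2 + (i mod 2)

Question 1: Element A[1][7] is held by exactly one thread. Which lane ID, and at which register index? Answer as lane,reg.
7,1

r=1->g=1,rb=0  c=7->t=3,b0=1
L=1*4+3=7  i=0*2+1=1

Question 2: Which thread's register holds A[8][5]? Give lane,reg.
r=8->g=0,rb=1  c=5->t=2,b0=1
L=0*4+2=2  i=1*2+1=3

2,3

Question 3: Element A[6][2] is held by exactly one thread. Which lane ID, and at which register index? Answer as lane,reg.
r=6⇒gr=6,Rb=0  c=2⇒th=1,odd=0
L=6*4+1=25  i=0*2+0=0

25,0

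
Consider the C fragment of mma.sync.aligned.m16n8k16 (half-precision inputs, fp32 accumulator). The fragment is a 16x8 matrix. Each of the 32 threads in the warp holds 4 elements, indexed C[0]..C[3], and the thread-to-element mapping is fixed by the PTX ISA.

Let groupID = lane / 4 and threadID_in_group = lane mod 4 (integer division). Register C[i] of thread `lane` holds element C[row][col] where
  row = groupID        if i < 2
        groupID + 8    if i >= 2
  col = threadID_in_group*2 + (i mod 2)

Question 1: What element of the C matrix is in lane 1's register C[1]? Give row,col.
1: g=0,t=1
[1] (0+0,1*2+1) = (0,3)

0,3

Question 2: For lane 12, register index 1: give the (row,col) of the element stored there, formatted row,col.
3,1

12: g=3,t=0
[1] (3+0,0*2+1) = (3,1)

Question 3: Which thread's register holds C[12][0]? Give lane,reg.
r:12=>grp=4,rB=1  c:0=>tig=0,lo=0
L=4*4+0=16  i=1*2+0=2

16,2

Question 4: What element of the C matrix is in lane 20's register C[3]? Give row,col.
13,1

20: g=5,t=0
[3] (5+8,0*2+1) = (13,1)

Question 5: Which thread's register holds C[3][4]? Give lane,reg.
14,0

r: 3->gid=3,r8=0  c: 4->tid=2,i&1=0
L=3*4+2=14  i=0*2+0=0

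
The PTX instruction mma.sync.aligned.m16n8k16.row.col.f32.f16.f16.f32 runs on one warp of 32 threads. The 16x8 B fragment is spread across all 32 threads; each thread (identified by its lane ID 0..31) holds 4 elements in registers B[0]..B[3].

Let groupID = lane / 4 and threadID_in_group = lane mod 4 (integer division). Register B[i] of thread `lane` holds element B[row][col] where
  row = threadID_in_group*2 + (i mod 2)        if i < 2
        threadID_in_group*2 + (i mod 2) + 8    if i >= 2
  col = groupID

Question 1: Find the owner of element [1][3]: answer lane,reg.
c=3→G=3  r=1→rhi=0,T=0,p=1
L=3*4+0=12  i=0*2+1=1

12,1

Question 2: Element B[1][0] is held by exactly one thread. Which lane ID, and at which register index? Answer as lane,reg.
c: 0->gid=0  r: 1->r8=0,tid=0,i&1=1
L=0*4+0=0  i=0*2+1=1

0,1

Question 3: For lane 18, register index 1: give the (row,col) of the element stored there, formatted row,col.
5,4

18: G=4,T=2
[1] (2*2+1+0,4) = (5,4)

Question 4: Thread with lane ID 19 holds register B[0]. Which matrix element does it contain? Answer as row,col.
lane 19⇒19/4=4, 19 mod 4=3
i=0  r:2·3+0+0⇒6  c:4

6,4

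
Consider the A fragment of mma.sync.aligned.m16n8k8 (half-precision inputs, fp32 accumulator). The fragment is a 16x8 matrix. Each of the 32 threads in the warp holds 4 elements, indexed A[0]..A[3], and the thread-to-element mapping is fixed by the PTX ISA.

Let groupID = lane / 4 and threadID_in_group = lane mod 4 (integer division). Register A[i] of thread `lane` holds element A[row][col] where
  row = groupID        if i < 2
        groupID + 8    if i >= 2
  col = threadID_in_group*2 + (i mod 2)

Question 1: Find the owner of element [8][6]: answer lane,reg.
3,2

r:8=>grp=0,rB=1  c:6=>tig=3,lo=0
L=0*4+3=3  i=1*2+0=2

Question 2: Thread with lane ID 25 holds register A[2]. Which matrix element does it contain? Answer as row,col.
L=25->gid=25>>2=6, tid=25&3=1
[2]->row 6+8=14  col 1·2+0=2

14,2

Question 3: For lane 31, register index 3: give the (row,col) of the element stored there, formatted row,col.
15,7

lane 31->31/4=7, 31 mod 4=3
i=3  r:7+8->15  c:2·3+1->7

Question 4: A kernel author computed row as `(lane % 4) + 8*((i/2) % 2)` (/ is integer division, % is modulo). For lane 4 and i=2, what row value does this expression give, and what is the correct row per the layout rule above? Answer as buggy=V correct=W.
buggy=8 correct=9

`(lane % 4) + 8*((i/2) % 2)`[4,2]->8
4: gid=1,tid=0
[2] (1+8,0*2+0) = (9,0)
row: 8 vs 9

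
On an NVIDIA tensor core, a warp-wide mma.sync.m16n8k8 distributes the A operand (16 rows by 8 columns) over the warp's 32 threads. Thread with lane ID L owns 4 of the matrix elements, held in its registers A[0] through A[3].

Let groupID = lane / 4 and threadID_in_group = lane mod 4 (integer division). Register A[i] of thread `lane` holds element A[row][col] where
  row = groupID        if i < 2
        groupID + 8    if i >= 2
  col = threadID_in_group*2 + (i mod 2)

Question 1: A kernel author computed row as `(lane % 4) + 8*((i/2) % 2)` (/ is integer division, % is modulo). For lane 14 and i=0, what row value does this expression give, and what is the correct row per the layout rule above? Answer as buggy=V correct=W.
`(lane % 4) + 8*((i/2) % 2)`[14,0]->2
lane 14->14/4=3, 14 mod 4=2
i=0  r:3+0->3  c:2·2+0->4
row: 2 vs 3

buggy=2 correct=3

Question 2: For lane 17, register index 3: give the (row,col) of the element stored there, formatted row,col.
17: G=4,T=1
[3] (4+8,1*2+1) = (12,3)

12,3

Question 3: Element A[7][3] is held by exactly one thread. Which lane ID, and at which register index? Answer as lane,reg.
r=7→G=7,rhi=0  c=3→T=1,p=1
L=7*4+1=29  i=0*2+1=1

29,1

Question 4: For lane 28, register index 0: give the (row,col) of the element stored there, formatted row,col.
lane 28→28/4=7, 28 mod 4=0
i=0  r:7+0→7  c:2·0+0→0

7,0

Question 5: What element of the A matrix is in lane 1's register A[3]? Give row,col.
lane 1->1/4=0, 1 mod 4=1
i=3  r:0+8->8  c:2·1+1->3

8,3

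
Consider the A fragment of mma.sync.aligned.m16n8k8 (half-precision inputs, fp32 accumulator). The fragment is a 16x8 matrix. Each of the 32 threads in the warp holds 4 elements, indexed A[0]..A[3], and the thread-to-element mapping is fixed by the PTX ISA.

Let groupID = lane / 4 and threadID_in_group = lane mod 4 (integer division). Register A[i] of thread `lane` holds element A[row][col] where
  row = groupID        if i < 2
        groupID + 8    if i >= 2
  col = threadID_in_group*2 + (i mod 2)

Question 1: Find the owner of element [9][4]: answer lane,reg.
r=9->g=1,rb=1  c=4->t=2,b0=0
L=1*4+2=6  i=1*2+0=2

6,2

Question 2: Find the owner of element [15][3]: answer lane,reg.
r=15->g=7,rb=1  c=3->t=1,b0=1
L=7*4+1=29  i=1*2+1=3

29,3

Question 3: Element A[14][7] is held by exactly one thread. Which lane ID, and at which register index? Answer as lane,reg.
r: 14->gid=6,r8=1  c: 7->tid=3,i&1=1
L=6*4+3=27  i=1*2+1=3

27,3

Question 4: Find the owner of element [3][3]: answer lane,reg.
13,1

r: 3->gid=3,r8=0  c: 3->tid=1,i&1=1
L=3*4+1=13  i=0*2+1=1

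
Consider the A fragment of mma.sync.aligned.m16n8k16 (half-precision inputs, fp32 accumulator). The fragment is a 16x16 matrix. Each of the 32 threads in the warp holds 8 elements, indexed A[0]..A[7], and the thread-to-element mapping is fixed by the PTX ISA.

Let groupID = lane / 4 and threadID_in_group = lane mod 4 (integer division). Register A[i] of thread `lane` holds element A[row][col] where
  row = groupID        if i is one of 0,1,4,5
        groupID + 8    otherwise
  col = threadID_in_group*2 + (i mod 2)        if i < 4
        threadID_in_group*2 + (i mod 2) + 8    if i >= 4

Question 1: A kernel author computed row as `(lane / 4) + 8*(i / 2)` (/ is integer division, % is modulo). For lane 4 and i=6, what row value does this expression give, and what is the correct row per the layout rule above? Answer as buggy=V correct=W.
`(lane / 4) + 8*(i / 2)`[4,6]=>25
L=4=>grp=4>>2=1, tig=4&3=0
[6]=>row 1+8=9  col 0·2+0+8=8
row: 25 vs 9

buggy=25 correct=9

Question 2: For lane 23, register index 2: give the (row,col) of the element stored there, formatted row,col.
L=23->g=23>>2=5, t=23&3=3
[2]->row 5+8=13  col 3·2+0+0=6

13,6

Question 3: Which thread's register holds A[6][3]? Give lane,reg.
r: 6->gid=6,r8=0  c: 3->c8=0,tid=1,i&1=1
L=6*4+1=25  i=0*4+0*2+1=1

25,1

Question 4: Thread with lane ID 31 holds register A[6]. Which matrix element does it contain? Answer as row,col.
lane 31->31/4=7, 31 mod 4=3
i=6  r:7+8->15  c:2·3+0+8->14

15,14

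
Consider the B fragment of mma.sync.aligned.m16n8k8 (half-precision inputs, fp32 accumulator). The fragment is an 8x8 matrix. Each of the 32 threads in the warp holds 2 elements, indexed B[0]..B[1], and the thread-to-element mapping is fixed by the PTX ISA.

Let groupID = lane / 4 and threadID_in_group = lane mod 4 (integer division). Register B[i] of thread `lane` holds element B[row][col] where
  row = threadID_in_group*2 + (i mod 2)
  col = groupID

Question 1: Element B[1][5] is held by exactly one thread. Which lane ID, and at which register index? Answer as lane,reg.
20,1

c=5⇒gr=5  r=1⇒th=0,odd=1
L=5*4+0=20  i=1=1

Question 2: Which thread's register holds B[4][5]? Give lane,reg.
c=5->g=5  r=4->t=2,b0=0
L=5*4+2=22  i=0=0

22,0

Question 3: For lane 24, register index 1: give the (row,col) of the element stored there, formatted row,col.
1,6

L=24->gid=24>>2=6, tid=24&3=0
[1]->row 0·2+1=1  col gid=6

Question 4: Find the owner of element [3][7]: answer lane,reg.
29,1

c=7->g=7  r=3->t=1,b0=1
L=7*4+1=29  i=1=1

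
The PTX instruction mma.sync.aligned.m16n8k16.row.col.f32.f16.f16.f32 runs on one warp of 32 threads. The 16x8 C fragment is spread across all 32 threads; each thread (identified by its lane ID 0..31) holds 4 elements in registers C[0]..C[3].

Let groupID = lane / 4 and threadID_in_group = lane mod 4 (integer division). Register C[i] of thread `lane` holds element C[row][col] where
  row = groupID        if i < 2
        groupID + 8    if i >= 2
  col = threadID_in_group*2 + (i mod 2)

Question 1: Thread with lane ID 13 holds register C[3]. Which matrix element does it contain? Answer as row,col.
13: gid=3,tid=1
[3] (3+8,1*2+1) = (11,3)

11,3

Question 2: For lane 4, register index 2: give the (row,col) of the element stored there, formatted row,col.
9,0

4: g=1,t=0
[2] (1+8,0*2+0) = (9,0)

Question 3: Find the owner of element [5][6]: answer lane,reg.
r=5⇒gr=5,Rb=0  c=6⇒th=3,odd=0
L=5*4+3=23  i=0*2+0=0

23,0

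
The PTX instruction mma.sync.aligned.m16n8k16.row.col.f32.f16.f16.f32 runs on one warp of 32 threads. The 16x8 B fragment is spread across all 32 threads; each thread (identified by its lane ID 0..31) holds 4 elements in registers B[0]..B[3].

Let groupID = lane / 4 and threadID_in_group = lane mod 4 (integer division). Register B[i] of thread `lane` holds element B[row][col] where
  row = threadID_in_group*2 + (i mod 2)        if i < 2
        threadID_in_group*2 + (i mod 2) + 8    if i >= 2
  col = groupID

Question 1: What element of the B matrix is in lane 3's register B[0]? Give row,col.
6,0

L=3->gid=3>>2=0, tid=3&3=3
[0]->row 3·2+0+0=6  col gid=0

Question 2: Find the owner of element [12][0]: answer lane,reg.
2,2

c:0=>grp=0  r:12=>rB=1,tig=2,lo=0
L=0*4+2=2  i=1*2+0=2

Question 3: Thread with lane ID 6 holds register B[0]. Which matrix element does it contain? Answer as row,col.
4,1

lane 6: gid=1 (6/4), tid=2 (6%4)
i=0: r=2*2+0+0=4, c=gid=1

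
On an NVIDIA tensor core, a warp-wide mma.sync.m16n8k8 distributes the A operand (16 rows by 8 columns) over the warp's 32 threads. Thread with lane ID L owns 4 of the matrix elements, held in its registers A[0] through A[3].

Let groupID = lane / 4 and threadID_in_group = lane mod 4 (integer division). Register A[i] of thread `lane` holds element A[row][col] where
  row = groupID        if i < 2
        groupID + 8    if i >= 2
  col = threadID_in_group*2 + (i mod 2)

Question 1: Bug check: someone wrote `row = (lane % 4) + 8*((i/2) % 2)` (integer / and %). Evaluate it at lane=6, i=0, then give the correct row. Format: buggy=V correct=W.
`(lane % 4) + 8*((i/2) % 2)`[6,0]->2
lane 6->6/4=1, 6 mod 4=2
i=0  r:1+0->1  c:2·2+0->4
row: 2 vs 1

buggy=2 correct=1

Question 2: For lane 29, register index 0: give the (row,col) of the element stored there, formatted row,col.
29: gid=7,tid=1
[0] (7+0,1*2+0) = (7,2)

7,2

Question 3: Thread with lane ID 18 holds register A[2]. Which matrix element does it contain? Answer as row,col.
lane 18→18/4=4, 18 mod 4=2
i=2  r:4+8→12  c:2·2+0→4

12,4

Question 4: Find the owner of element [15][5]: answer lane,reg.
30,3

r=15→G=7,rhi=1  c=5→T=2,p=1
L=7*4+2=30  i=1*2+1=3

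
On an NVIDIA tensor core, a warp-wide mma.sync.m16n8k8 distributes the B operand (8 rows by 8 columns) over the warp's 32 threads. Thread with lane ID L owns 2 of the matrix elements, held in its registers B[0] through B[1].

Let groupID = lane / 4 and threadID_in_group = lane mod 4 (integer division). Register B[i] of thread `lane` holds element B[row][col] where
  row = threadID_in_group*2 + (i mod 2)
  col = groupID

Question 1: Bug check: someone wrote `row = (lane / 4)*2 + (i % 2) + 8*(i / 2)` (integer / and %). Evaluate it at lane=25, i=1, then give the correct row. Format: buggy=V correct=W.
buggy=13 correct=3

`(lane / 4)*2 + (i % 2) + 8*(i / 2)`[25,1]->13
lane 25: g=6 (25/4), t=1 (25%4)
i=1: r=1*2+1=3, c=g=6
row: 13 vs 3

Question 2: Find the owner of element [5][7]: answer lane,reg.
30,1

c:7=>grp=7  r:5=>tig=2,lo=1
L=7*4+2=30  i=1=1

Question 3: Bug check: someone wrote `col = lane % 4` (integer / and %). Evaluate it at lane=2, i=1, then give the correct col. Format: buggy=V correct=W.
`lane % 4`[2,1]->2
lane 2: gid=0 (2/4), tid=2 (2%4)
i=1: r=2*2+1=5, c=gid=0
col: 2 vs 0

buggy=2 correct=0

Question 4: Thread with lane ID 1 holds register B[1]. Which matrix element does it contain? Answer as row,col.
3,0

lane 1→1/4=0, 1 mod 4=1
i=1  r:2·1+1→3  c:0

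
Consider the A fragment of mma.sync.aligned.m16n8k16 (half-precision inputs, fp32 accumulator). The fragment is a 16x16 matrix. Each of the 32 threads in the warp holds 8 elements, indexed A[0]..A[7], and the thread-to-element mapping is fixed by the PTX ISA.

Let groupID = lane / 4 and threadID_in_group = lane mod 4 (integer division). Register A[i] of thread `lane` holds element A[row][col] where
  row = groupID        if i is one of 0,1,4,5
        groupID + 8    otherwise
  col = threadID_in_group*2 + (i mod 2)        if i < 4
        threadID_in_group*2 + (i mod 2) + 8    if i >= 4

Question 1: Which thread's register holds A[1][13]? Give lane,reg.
r=1⇒gr=1,Rb=0  c=13⇒Cb=1,th=2,odd=1
L=1*4+2=6  i=1*4+0*2+1=5

6,5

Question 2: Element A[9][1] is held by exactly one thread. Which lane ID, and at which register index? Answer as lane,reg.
r=9→G=1,rhi=1  c=1→chi=0,T=0,p=1
L=1*4+0=4  i=0*4+1*2+1=3

4,3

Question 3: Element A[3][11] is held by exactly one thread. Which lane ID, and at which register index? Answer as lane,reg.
13,5

r=3->g=3,rb=0  c=11->cb=1,t=1,b0=1
L=3*4+1=13  i=1*4+0*2+1=5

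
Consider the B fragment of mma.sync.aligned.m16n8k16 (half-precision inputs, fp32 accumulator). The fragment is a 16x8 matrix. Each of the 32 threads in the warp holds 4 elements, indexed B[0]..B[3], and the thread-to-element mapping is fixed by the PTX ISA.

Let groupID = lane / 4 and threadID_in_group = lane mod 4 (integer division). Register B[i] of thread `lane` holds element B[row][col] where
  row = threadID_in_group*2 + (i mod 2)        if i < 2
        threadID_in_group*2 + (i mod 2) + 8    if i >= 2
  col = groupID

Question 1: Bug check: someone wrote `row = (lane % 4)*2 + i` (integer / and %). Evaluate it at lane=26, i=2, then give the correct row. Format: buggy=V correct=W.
`(lane % 4)*2 + i`[26,2]⇒6
26: gr=6,th=2
[2] (2*2+0+8,6) = (12,6)
row: 6 vs 12

buggy=6 correct=12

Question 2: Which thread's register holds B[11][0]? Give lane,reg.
c=0→G=0  r=11→rhi=1,T=1,p=1
L=0*4+1=1  i=1*2+1=3

1,3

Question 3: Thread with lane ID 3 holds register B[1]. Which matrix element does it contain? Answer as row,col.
3: gr=0,th=3
[1] (3*2+1+0,0) = (7,0)

7,0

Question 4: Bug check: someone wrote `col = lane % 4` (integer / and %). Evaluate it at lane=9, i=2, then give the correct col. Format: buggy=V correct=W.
buggy=1 correct=2

`lane % 4`[9,2]⇒1
L=9⇒gr=9>>2=2, th=9&3=1
[2]⇒row 1·2+0+8=10  col gr=2
col: 1 vs 2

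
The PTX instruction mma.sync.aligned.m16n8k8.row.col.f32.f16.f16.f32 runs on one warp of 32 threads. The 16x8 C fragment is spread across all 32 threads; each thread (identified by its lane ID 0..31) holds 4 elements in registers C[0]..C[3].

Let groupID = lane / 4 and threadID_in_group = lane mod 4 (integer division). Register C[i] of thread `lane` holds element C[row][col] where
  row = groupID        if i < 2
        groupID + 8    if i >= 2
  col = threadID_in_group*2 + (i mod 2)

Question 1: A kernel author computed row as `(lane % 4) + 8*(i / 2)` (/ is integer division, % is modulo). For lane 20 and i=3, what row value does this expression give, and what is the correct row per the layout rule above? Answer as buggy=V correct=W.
buggy=8 correct=13

`(lane % 4) + 8*(i / 2)`[20,3]→8
20: G=5,T=0
[3] (5+8,0*2+1) = (13,1)
row: 8 vs 13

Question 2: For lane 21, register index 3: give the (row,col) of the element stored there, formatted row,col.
13,3

21: gr=5,th=1
[3] (5+8,1*2+1) = (13,3)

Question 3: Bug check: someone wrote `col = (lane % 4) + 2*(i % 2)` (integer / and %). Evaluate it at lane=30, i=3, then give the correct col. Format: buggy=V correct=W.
`(lane % 4) + 2*(i % 2)`[30,3]→4
lane 30: G=7 (30/4), T=2 (30%4)
i=3: r=7+8=15, c=2*2+1=5
col: 4 vs 5

buggy=4 correct=5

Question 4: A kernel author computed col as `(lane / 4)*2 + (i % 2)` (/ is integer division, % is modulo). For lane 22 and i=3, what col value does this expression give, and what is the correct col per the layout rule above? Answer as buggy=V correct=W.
`(lane / 4)*2 + (i % 2)`[22,3]=>11
22: grp=5,tig=2
[3] (5+8,2*2+1) = (13,5)
col: 11 vs 5

buggy=11 correct=5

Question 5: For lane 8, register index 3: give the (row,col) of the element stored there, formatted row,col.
10,1

lane 8: gid=2 (8/4), tid=0 (8%4)
i=3: r=2+8=10, c=0*2+1=1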